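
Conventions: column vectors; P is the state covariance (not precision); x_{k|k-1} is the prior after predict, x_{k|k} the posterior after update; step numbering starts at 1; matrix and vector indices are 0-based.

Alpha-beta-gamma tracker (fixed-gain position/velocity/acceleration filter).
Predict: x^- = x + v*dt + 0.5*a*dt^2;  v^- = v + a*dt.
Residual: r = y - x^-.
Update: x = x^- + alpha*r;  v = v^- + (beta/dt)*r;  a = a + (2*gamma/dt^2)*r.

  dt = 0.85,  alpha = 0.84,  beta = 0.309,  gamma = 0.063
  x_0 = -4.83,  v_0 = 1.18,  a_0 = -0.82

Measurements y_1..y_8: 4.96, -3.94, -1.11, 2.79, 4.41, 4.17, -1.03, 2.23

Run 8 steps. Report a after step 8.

a_post = -0.4544

step 1: x_pred=-4.1232  r=9.0832  x^+=3.5067  v^+=3.7850  a^+=0.7641
step 2: x_pred=7.0000  r=-10.9400  x^+=-2.1896  v^+=0.4575  a^+=-1.1438
step 3: x_pred=-2.2140  r=1.1040  x^+=-1.2866  v^+=-0.1134  a^+=-0.9513
step 4: x_pred=-1.7267  r=4.5167  x^+=2.0673  v^+=0.7199  a^+=-0.1636
step 5: x_pred=2.6202  r=1.7898  x^+=4.1236  v^+=1.2315  a^+=0.1485
step 6: x_pred=5.2241  r=-1.0541  x^+=4.3387  v^+=0.9746  a^+=-0.0353
step 7: x_pred=5.1543  r=-6.1843  x^+=-0.0405  v^+=-1.3036  a^+=-1.1138
step 8: x_pred=-1.5509  r=3.7809  x^+=1.6251  v^+=-0.8758  a^+=-0.4544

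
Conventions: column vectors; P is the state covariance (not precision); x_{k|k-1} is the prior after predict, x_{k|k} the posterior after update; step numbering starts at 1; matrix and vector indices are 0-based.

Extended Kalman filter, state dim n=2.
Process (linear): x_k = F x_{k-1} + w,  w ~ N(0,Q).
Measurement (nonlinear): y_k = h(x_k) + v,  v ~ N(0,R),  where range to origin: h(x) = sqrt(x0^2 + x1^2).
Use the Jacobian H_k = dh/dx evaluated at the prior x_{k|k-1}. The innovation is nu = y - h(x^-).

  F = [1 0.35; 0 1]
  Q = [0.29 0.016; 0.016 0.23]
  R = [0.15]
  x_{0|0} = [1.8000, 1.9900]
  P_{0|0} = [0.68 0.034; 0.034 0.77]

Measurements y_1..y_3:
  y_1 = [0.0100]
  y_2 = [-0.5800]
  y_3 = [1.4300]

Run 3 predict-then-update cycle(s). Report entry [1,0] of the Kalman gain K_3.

K[1,0] = -0.5692

step 1: x^-=[2.4965, 1.9900]  P^-=[1.0881 0.3195; 0.3195 1.0000]  H_jac=[0.7820 0.6233]  S=[1.5153]  K=[0.6929; 0.5762]  nu=[-3.1826]  x^+=[0.2912, 0.1562]  P^+=[0.3605 -0.2855; -0.2855 0.4969]
step 2: x^-=[0.3458, 0.1562]  P^-=[0.5115 -0.0956; -0.0956 0.7269]  H_jac=[0.9114 0.4115]  S=[0.6263]  K=[0.6816; 0.3385]  nu=[-0.9595]  x^+=[-0.3081, -0.1686]  P^+=[0.2206 -0.2401; -0.2401 0.6551]
step 3: x^-=[-0.3671, -0.1686]  P^-=[0.4228 0.0052; 0.0052 0.8851]  H_jac=[-0.9088 -0.4173]  S=[0.6572]  K=[-0.5879; -0.5692]  nu=[1.0260]  x^+=[-0.9703, -0.7526]  P^+=[0.1956 -0.2147; -0.2147 0.6722]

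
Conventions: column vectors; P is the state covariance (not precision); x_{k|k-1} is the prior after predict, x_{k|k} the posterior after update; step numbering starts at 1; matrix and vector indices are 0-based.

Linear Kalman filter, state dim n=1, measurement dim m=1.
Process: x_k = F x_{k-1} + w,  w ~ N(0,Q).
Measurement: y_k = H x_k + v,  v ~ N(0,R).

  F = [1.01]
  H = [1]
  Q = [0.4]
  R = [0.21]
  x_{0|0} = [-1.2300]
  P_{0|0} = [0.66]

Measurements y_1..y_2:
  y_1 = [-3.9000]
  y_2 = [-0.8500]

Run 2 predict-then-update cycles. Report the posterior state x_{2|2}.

x_post = [-1.5551]

step 1: x^-=[-1.2423]  P^-=[1.0733]  S=[1.2833]  K=[0.8364]  nu=[-2.6577]  x^+=[-3.4651]  P^+=[0.1756]
step 2: x^-=[-3.4997]  P^-=[0.5792]  S=[0.7892]  K=[0.7339]  nu=[2.6497]  x^+=[-1.5551]  P^+=[0.1541]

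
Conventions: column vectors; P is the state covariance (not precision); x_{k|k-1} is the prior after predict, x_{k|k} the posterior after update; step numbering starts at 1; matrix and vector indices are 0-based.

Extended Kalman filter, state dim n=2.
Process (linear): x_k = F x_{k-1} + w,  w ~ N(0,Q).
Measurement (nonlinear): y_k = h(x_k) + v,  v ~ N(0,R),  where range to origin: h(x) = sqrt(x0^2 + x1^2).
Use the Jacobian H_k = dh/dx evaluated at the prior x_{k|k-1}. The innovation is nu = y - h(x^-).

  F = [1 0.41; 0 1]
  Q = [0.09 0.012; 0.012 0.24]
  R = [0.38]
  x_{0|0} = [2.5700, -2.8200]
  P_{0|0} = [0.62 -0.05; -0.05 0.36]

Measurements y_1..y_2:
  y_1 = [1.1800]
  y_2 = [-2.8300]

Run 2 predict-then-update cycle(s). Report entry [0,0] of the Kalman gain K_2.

K[0,0] = -0.3063

step 1: x^-=[1.4138, -2.8200]  P^-=[0.7295 0.1096; 0.1096 0.6000]  H_jac=[0.4482 -0.8939]  S=[0.9182]  K=[0.2494; -0.5307]  nu=[-1.9746]  x^+=[0.9214, -1.7722]  P^+=[0.6724 0.2311; 0.2311 0.3414]
step 2: x^-=[0.1948, -1.7722]  P^-=[1.0093 0.3831; 0.3831 0.5814]  H_jac=[0.1093 -0.9940]  S=[0.8833]  K=[-0.3063; -0.6069]  nu=[-4.6129]  x^+=[1.6075, 1.0274]  P^+=[0.9265 0.2189; 0.2189 0.2561]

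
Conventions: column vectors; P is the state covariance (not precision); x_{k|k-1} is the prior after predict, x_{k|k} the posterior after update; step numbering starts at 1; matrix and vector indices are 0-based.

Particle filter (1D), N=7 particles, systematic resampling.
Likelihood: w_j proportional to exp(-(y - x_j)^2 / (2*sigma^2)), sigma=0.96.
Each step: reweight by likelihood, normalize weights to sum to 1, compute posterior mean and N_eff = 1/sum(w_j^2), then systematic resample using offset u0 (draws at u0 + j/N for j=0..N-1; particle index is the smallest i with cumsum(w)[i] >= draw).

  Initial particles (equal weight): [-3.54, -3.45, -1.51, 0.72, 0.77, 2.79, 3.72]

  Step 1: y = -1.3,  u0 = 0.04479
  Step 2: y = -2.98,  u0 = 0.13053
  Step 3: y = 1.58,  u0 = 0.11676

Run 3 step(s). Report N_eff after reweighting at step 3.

step 1: w=[0.0494, 0.0612, 0.7337, 0.0821, 0.0735, 0.0001, 0.0000]  mean=-1.3779  Neff=1.7965  idx=[0, 2, 2, 2, 2, 2, 3]
step 2: w=[0.3526, 0.1294, 0.1294, 0.1294, 0.1294, 0.1294, 0.0002]  mean=-2.2252  Neff=4.8056  idx=[0, 0, 1, 2, 3, 4, 5]
step 3: w=[0.0000, 0.0000, 0.2000, 0.2000, 0.2000, 0.2000, 0.2000]  mean=-1.5101  Neff=5.0005  idx=[2, 3, 4, 4, 5, 6, 6]

N_eff = 5.0005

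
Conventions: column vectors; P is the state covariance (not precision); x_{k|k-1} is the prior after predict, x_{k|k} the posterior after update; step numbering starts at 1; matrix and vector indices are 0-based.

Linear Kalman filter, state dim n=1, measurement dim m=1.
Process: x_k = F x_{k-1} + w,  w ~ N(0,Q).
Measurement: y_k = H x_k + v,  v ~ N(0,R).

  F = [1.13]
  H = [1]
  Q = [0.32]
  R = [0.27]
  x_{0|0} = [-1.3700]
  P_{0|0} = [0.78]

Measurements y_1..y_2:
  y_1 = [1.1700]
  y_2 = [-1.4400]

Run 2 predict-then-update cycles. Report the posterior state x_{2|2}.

step 1: x^-=[-1.5481]  P^-=[1.3160]  S=[1.5860]  K=[0.8298]  nu=[2.7181]  x^+=[0.7073]  P^+=[0.2240]
step 2: x^-=[0.7992]  P^-=[0.6061]  S=[0.8761]  K=[0.6918]  nu=[-2.2392]  x^+=[-0.7499]  P^+=[0.1868]

x_post = [-0.7499]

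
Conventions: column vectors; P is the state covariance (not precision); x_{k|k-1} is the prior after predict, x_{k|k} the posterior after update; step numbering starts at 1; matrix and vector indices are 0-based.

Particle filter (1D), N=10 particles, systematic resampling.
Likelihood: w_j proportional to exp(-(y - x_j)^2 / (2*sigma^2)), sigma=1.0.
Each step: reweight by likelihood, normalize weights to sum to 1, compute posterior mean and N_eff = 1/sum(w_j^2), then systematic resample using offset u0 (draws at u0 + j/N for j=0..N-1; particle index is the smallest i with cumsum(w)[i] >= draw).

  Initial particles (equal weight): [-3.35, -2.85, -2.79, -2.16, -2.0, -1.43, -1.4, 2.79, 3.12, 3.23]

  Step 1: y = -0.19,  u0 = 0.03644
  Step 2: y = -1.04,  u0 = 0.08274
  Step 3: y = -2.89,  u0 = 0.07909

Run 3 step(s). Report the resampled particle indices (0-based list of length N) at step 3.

resampled_idx = [0, 0, 1, 2, 4, 5, 6, 7, 8, 9]

step 1: w=[0.0049, 0.0212, 0.0248, 0.1048, 0.1417, 0.3381, 0.3507, 0.0086, 0.0030, 0.0021]  mean=-1.5902  Neff=3.7102  idx=[2, 3, 4, 5, 5, 5, 6, 6, 6, 6]
step 2: w=[0.0273, 0.0675, 0.0797, 0.1172, 0.1172, 0.1172, 0.1185, 0.1185, 0.1185, 0.1185]  mean=-1.5477  Neff=9.1747  idx=[1, 3, 3, 4, 5, 6, 7, 8, 9, 9]
step 3: w=[0.2020, 0.0908, 0.0908, 0.0908, 0.0908, 0.0869, 0.0869, 0.0869, 0.0869, 0.0869]  mean=-1.5645  Neff=8.9601  idx=[0, 0, 1, 2, 4, 5, 6, 7, 8, 9]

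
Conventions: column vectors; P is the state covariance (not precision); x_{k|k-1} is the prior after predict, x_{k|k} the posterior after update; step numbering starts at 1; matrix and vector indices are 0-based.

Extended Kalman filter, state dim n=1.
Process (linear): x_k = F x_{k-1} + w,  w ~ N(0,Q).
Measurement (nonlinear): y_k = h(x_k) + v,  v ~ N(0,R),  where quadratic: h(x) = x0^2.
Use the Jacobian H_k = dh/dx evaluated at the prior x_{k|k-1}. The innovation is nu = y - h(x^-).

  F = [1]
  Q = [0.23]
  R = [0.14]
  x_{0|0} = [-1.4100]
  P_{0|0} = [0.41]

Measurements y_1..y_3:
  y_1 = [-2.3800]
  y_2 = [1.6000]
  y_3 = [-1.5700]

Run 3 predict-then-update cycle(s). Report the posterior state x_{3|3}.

x_post = [-0.7115]

step 1: x^-=[-1.4100]  P^-=[0.6400]  H_jac=[-2.8200]  S=[5.2295]  K=[-0.3451]  nu=[-4.3681]  x^+=[0.0975]  P^+=[0.0171]
step 2: x^-=[0.0975]  P^-=[0.2471]  H_jac=[0.1950]  S=[0.1494]  K=[0.3226]  nu=[1.5905]  x^+=[0.6106]  P^+=[0.2316]
step 3: x^-=[0.6106]  P^-=[0.4616]  H_jac=[1.2211]  S=[0.8283]  K=[0.6805]  nu=[-1.9428]  x^+=[-0.7115]  P^+=[0.0780]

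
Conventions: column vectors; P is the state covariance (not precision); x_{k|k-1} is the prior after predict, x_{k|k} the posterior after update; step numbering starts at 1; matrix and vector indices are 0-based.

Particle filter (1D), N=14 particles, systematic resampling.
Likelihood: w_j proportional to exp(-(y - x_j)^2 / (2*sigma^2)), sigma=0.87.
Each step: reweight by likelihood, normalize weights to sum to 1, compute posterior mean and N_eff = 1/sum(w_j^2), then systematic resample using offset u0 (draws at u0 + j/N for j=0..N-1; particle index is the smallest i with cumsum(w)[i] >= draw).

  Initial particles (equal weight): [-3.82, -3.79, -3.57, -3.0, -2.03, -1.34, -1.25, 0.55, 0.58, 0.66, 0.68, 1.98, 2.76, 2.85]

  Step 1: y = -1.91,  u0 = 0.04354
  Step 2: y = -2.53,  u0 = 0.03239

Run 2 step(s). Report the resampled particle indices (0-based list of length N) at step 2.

resampled_idx = [0, 1, 2, 2, 3, 4, 4, 5, 6, 6, 8, 9, 11, 13]

step 1: w=[0.0263, 0.0284, 0.0475, 0.1337, 0.2903, 0.2365, 0.2198, 0.0054, 0.0049, 0.0037, 0.0035, 0.0000, 0.0000, 0.0000]  mean=-1.9491  Neff=4.7565  idx=[1, 3, 3, 4, 4, 4, 4, 5, 5, 5, 5, 6, 6, 6]
step 2: w=[0.0435, 0.1073, 0.1073, 0.1052, 0.1052, 0.1052, 0.1052, 0.0487, 0.0487, 0.0487, 0.0487, 0.0421, 0.0421, 0.0421]  mean=-2.0818  Neff=11.9043  idx=[0, 1, 2, 2, 3, 4, 4, 5, 6, 6, 8, 9, 11, 13]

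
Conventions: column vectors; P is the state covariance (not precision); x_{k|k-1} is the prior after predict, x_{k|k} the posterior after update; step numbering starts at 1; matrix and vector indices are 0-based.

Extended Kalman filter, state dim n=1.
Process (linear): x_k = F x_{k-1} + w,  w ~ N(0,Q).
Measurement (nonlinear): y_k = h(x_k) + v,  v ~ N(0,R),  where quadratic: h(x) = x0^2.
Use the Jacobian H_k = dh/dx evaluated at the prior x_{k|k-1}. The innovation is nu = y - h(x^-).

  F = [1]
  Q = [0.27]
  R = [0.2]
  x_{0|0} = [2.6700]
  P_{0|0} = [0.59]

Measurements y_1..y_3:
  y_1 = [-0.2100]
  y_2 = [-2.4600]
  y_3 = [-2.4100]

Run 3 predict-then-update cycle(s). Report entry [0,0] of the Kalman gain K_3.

step 1: x^-=[2.6700]  P^-=[0.8600]  H_jac=[5.3400]  S=[24.7234]  K=[0.1858]  nu=[-7.3389]  x^+=[1.3068]  P^+=[0.0070]
step 2: x^-=[1.3068]  P^-=[0.2770]  H_jac=[2.6136]  S=[2.0918]  K=[0.3460]  nu=[-4.1677]  x^+=[-0.1354]  P^+=[0.0265]
step 3: x^-=[-0.1354]  P^-=[0.2965]  H_jac=[-0.2708]  S=[0.2217]  K=[-0.3620]  nu=[-2.4283]  x^+=[0.7437]  P^+=[0.2674]

K[0,0] = -0.3620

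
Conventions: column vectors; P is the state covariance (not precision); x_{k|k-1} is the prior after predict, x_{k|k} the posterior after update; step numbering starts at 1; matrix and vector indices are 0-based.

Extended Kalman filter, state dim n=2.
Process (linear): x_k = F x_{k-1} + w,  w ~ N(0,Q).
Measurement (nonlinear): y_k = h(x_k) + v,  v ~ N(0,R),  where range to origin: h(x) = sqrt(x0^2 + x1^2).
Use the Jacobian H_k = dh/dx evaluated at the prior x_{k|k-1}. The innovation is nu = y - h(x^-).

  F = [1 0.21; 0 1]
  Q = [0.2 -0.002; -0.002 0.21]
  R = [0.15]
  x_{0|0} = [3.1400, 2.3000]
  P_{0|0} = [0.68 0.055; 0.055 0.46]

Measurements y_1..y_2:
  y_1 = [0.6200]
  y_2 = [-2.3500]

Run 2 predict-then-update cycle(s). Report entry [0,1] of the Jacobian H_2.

H_jac[0,1] = 0.5911

step 1: x^-=[3.6230, 2.3000]  P^-=[0.9234 0.1496; 0.1496 0.6700]  H_jac=[0.8442 0.5360]  S=[1.1360]  K=[0.7568; 0.4273]  nu=[-3.6714]  x^+=[0.8444, 0.7313]  P^+=[0.2727 -0.2178; -0.2178 0.4626]
step 2: x^-=[0.9979, 0.7313]  P^-=[0.4017 -0.1226; -0.1226 0.6726]  H_jac=[0.8066 0.5911]  S=[0.5294]  K=[0.4751; 0.5641]  nu=[-3.5872]  x^+=[-0.7063, -1.2924]  P^+=[0.2822 -0.2645; -0.2645 0.5041]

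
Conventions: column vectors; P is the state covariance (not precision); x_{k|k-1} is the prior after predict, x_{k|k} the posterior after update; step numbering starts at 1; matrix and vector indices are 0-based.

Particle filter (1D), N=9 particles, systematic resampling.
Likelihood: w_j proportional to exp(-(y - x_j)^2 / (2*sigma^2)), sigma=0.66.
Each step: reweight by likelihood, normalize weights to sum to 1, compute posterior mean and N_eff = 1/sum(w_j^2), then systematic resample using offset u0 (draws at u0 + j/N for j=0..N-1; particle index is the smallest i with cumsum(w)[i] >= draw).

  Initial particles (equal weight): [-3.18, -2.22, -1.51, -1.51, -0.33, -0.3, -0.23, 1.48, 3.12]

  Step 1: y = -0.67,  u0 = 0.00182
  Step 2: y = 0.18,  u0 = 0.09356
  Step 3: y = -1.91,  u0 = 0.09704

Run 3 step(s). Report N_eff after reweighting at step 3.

N_eff = 8.8002

step 1: w=[0.0002, 0.0182, 0.1275, 0.1275, 0.2509, 0.2449, 0.2294, 0.0014, 0.0000]  mean=-0.6329  Neff=4.7984  idx=[1, 2, 3, 4, 4, 5, 5, 6, 6]
step 2: w=[0.0003, 0.0079, 0.0079, 0.1564, 0.1564, 0.1618, 0.1618, 0.1738, 0.1738]  mean=-0.3048  Neff=6.1818  idx=[3, 4, 4, 5, 6, 6, 7, 8, 8]
step 3: w=[0.1290, 0.1290, 0.1290, 0.1156, 0.1156, 0.1156, 0.0887, 0.0887, 0.0887]  mean=-0.2930  Neff=8.8002  idx=[0, 1, 2, 3, 4, 5, 6, 7, 8]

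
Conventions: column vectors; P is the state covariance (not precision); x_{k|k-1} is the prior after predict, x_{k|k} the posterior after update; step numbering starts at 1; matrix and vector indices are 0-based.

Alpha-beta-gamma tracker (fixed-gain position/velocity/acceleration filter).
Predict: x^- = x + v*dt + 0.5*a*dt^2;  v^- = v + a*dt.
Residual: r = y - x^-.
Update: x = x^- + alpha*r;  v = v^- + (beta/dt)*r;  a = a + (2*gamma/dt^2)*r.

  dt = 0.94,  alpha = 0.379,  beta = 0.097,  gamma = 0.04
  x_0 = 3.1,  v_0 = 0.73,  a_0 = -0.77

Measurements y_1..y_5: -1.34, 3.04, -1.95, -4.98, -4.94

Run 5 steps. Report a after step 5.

step 1: x_pred=3.4460  r=-4.7860  x^+=1.6321  v^+=-0.4877  a^+=-1.2033
step 2: x_pred=0.6421  r=2.3979  x^+=1.5509  v^+=-1.3714  a^+=-0.9862
step 3: x_pred=-0.1739  r=-1.7761  x^+=-0.8470  v^+=-2.4817  a^+=-1.1470
step 4: x_pred=-3.6866  r=-1.2934  x^+=-4.1768  v^+=-3.6933  a^+=-1.2641
step 5: x_pred=-8.2070  r=3.2670  x^+=-6.9688  v^+=-4.5445  a^+=-0.9683

a_post = -0.9683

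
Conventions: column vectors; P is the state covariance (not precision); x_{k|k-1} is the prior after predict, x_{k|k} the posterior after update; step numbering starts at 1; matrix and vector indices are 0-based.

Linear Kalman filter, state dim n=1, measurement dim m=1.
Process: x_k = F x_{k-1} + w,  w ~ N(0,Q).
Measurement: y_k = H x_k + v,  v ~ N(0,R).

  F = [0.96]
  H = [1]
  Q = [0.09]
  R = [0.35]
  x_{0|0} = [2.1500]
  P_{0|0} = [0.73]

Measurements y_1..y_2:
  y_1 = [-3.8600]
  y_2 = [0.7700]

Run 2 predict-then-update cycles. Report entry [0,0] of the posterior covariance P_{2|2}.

P_post[0,0] = 0.1647

step 1: x^-=[2.0640]  P^-=[0.7628]  S=[1.1128]  K=[0.6855]  nu=[-5.9240]  x^+=[-1.9967]  P^+=[0.2399]
step 2: x^-=[-1.9168]  P^-=[0.3111]  S=[0.6611]  K=[0.4706]  nu=[2.6868]  x^+=[-0.6525]  P^+=[0.1647]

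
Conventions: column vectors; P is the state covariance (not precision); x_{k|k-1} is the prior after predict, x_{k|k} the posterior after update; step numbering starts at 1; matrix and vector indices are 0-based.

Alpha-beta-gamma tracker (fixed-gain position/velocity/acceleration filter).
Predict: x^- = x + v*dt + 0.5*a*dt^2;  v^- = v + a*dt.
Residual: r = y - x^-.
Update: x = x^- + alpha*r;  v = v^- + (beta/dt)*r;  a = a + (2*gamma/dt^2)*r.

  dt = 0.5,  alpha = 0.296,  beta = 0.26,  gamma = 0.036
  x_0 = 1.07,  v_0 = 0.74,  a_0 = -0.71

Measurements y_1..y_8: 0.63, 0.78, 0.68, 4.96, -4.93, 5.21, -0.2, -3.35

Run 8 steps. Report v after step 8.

step 1: x_pred=1.3512  r=-0.7212  x^+=1.1378  v^+=0.0100  a^+=-0.9177
step 2: x_pred=1.0280  r=-0.2480  x^+=0.9546  v^+=-0.5779  a^+=-0.9891
step 3: x_pred=0.5420  r=0.1380  x^+=0.5829  v^+=-1.0007  a^+=-0.9494
step 4: x_pred=-0.0362  r=4.9962  x^+=1.4427  v^+=1.1226  a^+=0.4895
step 5: x_pred=2.0652  r=-6.9952  x^+=-0.0054  v^+=-2.2702  a^+=-1.5251
step 6: x_pred=-1.3311  r=6.5411  x^+=0.6051  v^+=0.3687  a^+=0.3587
step 7: x_pred=0.8342  r=-1.0342  x^+=0.5281  v^+=0.0102  a^+=0.0609
step 8: x_pred=0.5408  r=-3.8908  x^+=-0.6109  v^+=-1.9826  a^+=-1.0597

v_post = -1.9826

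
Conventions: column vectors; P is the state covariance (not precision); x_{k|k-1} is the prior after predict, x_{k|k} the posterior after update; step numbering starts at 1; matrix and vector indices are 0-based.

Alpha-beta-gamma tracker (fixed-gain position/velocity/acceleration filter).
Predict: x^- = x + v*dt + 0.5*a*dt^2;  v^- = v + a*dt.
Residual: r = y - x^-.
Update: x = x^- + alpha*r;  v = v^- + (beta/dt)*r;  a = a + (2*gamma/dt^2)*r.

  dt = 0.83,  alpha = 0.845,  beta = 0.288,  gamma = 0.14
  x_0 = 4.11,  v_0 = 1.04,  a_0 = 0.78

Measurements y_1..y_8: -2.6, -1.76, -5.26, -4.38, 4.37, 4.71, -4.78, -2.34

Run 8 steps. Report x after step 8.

step 1: x_pred=5.2419  r=-7.8419  x^+=-1.3845  v^+=-1.0336  a^+=-2.4073
step 2: x_pred=-3.0716  r=1.3116  x^+=-1.9633  v^+=-2.5766  a^+=-1.8742
step 3: x_pred=-4.7474  r=-0.5126  x^+=-5.1805  v^+=-4.3100  a^+=-2.0825
step 4: x_pred=-9.4752  r=5.0952  x^+=-5.1698  v^+=-4.2705  a^+=-0.0116
step 5: x_pred=-8.7183  r=13.0883  x^+=2.3413  v^+=0.2613  a^+=5.3081
step 6: x_pred=4.3866  r=0.3234  x^+=4.6599  v^+=4.7792  a^+=5.4395
step 7: x_pred=10.5003  r=-15.2803  x^+=-2.4116  v^+=3.9920  a^+=-0.7711
step 8: x_pred=0.6362  r=-2.9762  x^+=-1.8787  v^+=2.3193  a^+=-1.9807

x_post = -1.8787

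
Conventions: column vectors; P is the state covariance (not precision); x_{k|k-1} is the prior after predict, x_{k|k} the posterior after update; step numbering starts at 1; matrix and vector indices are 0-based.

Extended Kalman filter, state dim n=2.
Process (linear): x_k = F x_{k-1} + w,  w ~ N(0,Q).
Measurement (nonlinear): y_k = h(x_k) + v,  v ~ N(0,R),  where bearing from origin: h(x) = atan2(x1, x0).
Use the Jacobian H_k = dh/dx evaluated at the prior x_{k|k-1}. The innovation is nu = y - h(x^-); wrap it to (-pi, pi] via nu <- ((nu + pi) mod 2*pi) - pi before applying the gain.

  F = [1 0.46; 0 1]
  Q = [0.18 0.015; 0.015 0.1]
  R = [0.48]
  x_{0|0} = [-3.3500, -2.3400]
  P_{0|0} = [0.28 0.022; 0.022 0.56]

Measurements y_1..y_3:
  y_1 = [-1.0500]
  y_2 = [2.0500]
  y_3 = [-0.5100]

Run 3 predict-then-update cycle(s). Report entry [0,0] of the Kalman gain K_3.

step 1: x^-=[-4.4264, -2.3400]  P^-=[0.5987 0.2946; 0.2946 0.6600]  H_jac=[0.0933 -0.1766]  S=[0.4961]  K=[0.0078; -0.1795]  nu=[1.6053]  x^+=[-4.4139, -2.6281]  P^+=[0.5987 0.2953; 0.2953 0.6440]
step 2: x^-=[-5.6228, -2.6281]  P^-=[1.1867 0.6065; 0.6065 0.7440]  H_jac=[0.0682 -0.1460]  S=[0.4893]  K=[-0.0155; -0.1374]  nu=[-1.5288]  x^+=[-5.5991, -2.4181]  P^+=[1.1865 0.6055; 0.6055 0.7348]
step 3: x^-=[-6.7115, -2.4181]  P^-=[2.0791 0.9585; 0.9585 0.8348]  H_jac=[0.0475 -0.1319]  S=[0.4872]  K=[-0.0567; -0.1325]  nu=[2.2858]  x^+=[-6.8410, -2.7209]  P^+=[2.0775 0.9548; 0.9548 0.8262]

K[0,0] = -0.0567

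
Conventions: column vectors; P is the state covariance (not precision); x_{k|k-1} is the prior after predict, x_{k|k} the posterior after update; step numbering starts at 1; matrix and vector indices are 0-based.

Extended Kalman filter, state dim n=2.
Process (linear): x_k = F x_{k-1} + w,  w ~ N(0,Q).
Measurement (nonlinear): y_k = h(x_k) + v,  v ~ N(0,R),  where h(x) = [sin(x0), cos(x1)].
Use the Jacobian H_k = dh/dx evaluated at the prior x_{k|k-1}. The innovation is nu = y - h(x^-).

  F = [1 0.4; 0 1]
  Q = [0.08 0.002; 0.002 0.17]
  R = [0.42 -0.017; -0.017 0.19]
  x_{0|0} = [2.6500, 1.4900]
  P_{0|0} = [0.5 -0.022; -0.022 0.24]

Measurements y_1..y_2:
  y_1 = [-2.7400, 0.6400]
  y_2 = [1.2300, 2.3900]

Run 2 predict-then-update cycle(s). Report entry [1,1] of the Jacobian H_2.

step 1: x^-=[3.2460, 1.4900]  P^-=[0.6008 0.0760; 0.0760 0.4100]  H_jac=[-0.9946 0.0000; 0.0000 -0.9967]  S=[1.0143 0.0583; 0.0583 0.5973]  K=[-0.5851 -0.0697; -0.0354 -0.6807]  nu=[-2.6358, 0.5593]  x^+=[4.7493, 1.2025]  P^+=[0.2459 0.0033; 0.0033 0.1292]
step 2: x^-=[5.2303, 1.2025]  P^-=[0.3492 0.0570; 0.0570 0.2992]  H_jac=[0.4950 0.0000; 0.0000 -0.9329]  S=[0.5056 -0.0433; -0.0433 0.4504]  K=[0.3346 -0.0858; 0.0027 -0.6194]  nu=[2.0989, 2.0300]  x^+=[5.7583, -0.0492]  P^+=[0.2868 0.0236; 0.0236 0.1262]

H_jac[1,1] = -0.9329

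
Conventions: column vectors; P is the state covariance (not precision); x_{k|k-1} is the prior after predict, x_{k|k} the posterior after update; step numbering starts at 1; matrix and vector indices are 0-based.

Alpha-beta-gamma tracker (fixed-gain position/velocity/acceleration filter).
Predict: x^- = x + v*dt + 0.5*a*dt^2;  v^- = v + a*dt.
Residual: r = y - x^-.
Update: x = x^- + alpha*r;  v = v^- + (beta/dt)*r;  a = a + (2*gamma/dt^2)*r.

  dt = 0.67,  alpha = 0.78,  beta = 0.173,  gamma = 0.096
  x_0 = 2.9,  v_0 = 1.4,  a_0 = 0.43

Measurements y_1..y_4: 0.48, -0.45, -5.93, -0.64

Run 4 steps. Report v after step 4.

v_post = -3.9666

step 1: x_pred=3.9345  r=-3.4545  x^+=1.2400  v^+=0.7961  a^+=-1.0475
step 2: x_pred=1.5383  r=-1.9883  x^+=-0.0126  v^+=-0.4191  a^+=-1.8979
step 3: x_pred=-0.7194  r=-5.2106  x^+=-4.7837  v^+=-3.0362  a^+=-4.1266
step 4: x_pred=-7.7441  r=7.1041  x^+=-2.2029  v^+=-3.9666  a^+=-1.0881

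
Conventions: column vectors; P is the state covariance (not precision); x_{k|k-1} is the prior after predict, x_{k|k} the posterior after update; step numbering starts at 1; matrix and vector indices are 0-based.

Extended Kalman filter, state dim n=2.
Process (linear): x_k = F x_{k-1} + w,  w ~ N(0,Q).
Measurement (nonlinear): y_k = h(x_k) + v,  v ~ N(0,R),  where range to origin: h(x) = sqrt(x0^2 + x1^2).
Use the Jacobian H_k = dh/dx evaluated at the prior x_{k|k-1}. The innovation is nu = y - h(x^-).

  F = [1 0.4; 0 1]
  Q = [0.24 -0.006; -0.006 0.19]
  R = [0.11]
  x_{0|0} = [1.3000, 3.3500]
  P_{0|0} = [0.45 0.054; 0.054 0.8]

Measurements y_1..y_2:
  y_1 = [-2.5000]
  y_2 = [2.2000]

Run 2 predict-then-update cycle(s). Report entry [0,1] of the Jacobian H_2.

H_jac[0,1] = -0.6142

step 1: x^-=[2.6400, 3.3500]  P^-=[0.8612 0.3680; 0.3680 0.9900]  H_jac=[0.6190 0.7854]  S=[1.4085]  K=[0.5837; 0.7138]  nu=[-6.7652]  x^+=[-1.3087, -1.4790]  P^+=[0.3814 -0.2188; -0.2188 0.2724]
step 2: x^-=[-1.9003, -1.4790]  P^-=[0.4899 -0.1158; -0.1158 0.4624]  H_jac=[-0.7892 -0.6142]  S=[0.4772]  K=[-0.6610; -0.4035]  nu=[-0.2080]  x^+=[-1.7628, -1.3950]  P^+=[0.2814 -0.2431; -0.2431 0.3847]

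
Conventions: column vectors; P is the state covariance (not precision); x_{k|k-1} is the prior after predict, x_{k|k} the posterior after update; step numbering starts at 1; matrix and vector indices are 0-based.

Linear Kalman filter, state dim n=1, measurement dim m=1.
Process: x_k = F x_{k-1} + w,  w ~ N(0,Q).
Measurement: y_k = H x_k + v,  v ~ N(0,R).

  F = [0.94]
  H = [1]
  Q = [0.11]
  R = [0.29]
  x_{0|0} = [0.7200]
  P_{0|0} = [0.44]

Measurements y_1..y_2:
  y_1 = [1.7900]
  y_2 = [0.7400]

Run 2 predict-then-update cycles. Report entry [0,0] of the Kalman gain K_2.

K[0,0] = 0.4840

step 1: x^-=[0.6768]  P^-=[0.4988]  S=[0.7888]  K=[0.6323]  nu=[1.1132]  x^+=[1.3807]  P^+=[0.1834]
step 2: x^-=[1.2979]  P^-=[0.2720]  S=[0.5620]  K=[0.4840]  nu=[-0.5579]  x^+=[1.0279]  P^+=[0.1404]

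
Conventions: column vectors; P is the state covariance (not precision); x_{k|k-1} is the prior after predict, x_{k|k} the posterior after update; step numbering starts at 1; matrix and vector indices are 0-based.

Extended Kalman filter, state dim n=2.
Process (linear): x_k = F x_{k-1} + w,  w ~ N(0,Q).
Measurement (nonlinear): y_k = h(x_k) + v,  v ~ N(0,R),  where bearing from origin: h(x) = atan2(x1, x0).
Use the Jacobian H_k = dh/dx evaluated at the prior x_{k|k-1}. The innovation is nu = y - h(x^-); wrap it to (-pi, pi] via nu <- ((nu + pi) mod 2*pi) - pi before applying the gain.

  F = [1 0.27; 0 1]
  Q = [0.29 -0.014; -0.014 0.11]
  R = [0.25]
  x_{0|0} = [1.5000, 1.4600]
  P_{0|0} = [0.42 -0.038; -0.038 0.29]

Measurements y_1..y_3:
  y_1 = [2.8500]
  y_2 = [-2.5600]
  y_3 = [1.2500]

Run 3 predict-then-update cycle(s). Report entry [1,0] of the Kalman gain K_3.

K[1,0] = -0.3032

step 1: x^-=[1.8942, 1.4600]  P^-=[0.7106 0.0263; 0.0263 0.4000]  H_jac=[-0.2553 0.3312]  S=[0.3357]  K=[-0.5144; 0.3746]  nu=[2.1933]  x^+=[0.7660, 2.2816]  P^+=[0.6218 0.0910; 0.0910 0.3529]
step 2: x^-=[1.3821, 2.2816]  P^-=[0.9867 0.1723; 0.1723 0.4629]  H_jac=[-0.3206 0.1942]  S=[0.3474]  K=[-0.8142; 0.0998]  nu=[2.6970]  x^+=[-0.8140, 2.5507]  P^+=[0.7563 0.2005; 0.2005 0.4594]
step 3: x^-=[-0.1253, 2.5507]  P^-=[1.1881 0.3105; 0.3105 0.5694]  H_jac=[-0.3911 -0.0192]  S=[0.4366]  K=[-1.0779; -0.3032]  nu=[-0.3699]  x^+=[0.2734, 2.6629]  P^+=[0.6808 0.1678; 0.1678 0.5293]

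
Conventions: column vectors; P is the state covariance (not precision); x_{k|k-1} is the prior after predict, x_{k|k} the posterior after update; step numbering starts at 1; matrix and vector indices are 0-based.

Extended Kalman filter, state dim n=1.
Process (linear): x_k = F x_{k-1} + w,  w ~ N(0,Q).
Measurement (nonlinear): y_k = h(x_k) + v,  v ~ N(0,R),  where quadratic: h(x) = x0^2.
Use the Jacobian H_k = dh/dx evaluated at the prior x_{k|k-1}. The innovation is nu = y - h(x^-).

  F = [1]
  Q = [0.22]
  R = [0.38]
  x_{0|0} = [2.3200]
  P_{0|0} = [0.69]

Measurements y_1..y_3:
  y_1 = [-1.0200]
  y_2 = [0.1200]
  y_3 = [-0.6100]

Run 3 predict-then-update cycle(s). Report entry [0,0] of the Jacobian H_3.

H_jac[0,0] = 1.3433

step 1: x^-=[2.3200]  P^-=[0.9100]  H_jac=[4.6400]  S=[19.9719]  K=[0.2114]  nu=[-6.4024]  x^+=[0.9664]  P^+=[0.0173]
step 2: x^-=[0.9664]  P^-=[0.2373]  H_jac=[1.9329]  S=[1.2666]  K=[0.3621]  nu=[-0.8140]  x^+=[0.6716]  P^+=[0.0712]
step 3: x^-=[0.6716]  P^-=[0.2912]  H_jac=[1.3433]  S=[0.9054]  K=[0.4320]  nu=[-1.0611]  x^+=[0.2132]  P^+=[0.1222]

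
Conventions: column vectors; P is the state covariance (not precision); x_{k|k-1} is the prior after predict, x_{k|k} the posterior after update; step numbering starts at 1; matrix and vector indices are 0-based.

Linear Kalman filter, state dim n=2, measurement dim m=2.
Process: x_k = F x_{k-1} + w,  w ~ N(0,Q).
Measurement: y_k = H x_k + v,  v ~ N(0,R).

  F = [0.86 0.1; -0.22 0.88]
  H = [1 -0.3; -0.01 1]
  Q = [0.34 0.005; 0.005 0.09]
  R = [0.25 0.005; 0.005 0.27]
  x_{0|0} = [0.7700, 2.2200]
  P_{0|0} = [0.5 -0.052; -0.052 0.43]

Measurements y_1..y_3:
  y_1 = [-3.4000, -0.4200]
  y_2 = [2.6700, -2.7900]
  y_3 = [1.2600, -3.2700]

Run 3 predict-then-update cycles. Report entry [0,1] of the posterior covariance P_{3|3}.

P_post[0,1] = 0.0234

step 1: x^-=[0.8842, 1.7842]  P^-=[0.7052 -0.0900; -0.0900 0.4673]  S=[1.0512 -0.2325; -0.2325 0.7392]  K=[0.7174 0.0944; -0.0848 0.6068]  nu=[-3.7489, -2.1954]  x^+=[-2.0123, 0.7699]  P^+=[0.1891 0.0310; 0.0310 0.1637]
step 2: x^-=[-1.6536, 1.1202]  P^-=[0.4868 0.0064; 0.0064 0.2139]  S=[0.7522 -0.0577; -0.0577 0.4839]  K=[0.6508 0.0807; -0.0434 0.4369]  nu=[4.6597, -3.9268]  x^+=[1.0621, -0.7973]  P^+=[0.1711 0.0267; 0.0267 0.1180]
step 3: x^-=[0.8337, -0.9353]  P^-=[0.4723 0.0027; 0.0027 0.1793]  S=[0.7369 -0.0508; -0.0508 0.4493]  K=[0.6446 0.0684; -0.0422 0.3942]  nu=[0.1457, -2.3264]  x^+=[0.7686, -1.8586]  P^+=[0.1685 0.0234; 0.0234 0.1065]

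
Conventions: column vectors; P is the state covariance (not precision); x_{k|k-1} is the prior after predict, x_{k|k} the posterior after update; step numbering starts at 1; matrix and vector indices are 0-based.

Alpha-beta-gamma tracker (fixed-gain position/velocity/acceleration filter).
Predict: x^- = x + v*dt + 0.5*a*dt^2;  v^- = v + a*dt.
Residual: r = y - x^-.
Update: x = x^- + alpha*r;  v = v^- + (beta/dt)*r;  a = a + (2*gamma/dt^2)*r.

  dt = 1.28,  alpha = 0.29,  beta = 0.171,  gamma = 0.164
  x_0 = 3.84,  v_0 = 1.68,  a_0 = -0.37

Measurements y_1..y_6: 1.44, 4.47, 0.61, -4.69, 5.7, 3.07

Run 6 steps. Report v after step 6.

v_post = -1.1383

step 1: x_pred=5.6873  r=-4.2473  x^+=4.4556  v^+=0.6390  a^+=-1.2203
step 2: x_pred=4.2738  r=0.1962  x^+=4.3307  v^+=-0.8968  a^+=-1.1810
step 3: x_pred=2.2154  r=-1.6054  x^+=1.7498  v^+=-2.6229  a^+=-1.5024
step 4: x_pred=-2.8383  r=-1.8517  x^+=-3.3753  v^+=-4.7934  a^+=-1.8731
step 5: x_pred=-11.0453  r=16.7453  x^+=-6.1892  v^+=-4.9539  a^+=1.4792
step 6: x_pred=-11.3183  r=14.3883  x^+=-7.1457  v^+=-1.1383  a^+=4.3597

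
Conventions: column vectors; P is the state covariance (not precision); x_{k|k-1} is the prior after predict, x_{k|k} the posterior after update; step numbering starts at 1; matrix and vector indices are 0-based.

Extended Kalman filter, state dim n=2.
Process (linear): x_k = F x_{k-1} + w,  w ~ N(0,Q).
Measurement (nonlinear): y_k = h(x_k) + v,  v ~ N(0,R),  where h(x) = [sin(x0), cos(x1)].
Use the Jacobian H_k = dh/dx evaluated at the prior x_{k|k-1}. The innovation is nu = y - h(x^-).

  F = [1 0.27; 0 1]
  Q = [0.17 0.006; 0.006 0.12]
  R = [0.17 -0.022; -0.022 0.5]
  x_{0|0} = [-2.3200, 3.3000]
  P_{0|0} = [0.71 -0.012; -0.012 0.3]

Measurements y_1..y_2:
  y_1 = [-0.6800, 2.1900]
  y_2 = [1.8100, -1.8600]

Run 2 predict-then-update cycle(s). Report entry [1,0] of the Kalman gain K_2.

step 1: x^-=[-1.4290, 3.3000]  P^-=[0.8954 0.0750; 0.0750 0.4200]  H_jac=[0.1413 0.0000; 0.0000 0.1577]  S=[0.1879 -0.0203; -0.0203 0.5105]  K=[0.6789 0.0502; 0.0708 0.1326]  nu=[0.3100, 3.1775]  x^+=[-1.0590, 3.7433]  P^+=[0.8089 0.0645; 0.0645 0.4105]
step 2: x^-=[-0.0483, 3.7433]  P^-=[1.0436 0.1813; 0.1813 0.5305]  H_jac=[0.9988 0.0000; 0.0000 0.5661]  S=[1.2112 0.0805; 0.0805 0.6700]  K=[0.8573 0.0502; 0.1207 0.4337]  nu=[1.8583, -1.0356]  x^+=[1.4929, 3.5184]  P^+=[0.1448 0.0110; 0.0110 0.3784]

K[1,0] = 0.1207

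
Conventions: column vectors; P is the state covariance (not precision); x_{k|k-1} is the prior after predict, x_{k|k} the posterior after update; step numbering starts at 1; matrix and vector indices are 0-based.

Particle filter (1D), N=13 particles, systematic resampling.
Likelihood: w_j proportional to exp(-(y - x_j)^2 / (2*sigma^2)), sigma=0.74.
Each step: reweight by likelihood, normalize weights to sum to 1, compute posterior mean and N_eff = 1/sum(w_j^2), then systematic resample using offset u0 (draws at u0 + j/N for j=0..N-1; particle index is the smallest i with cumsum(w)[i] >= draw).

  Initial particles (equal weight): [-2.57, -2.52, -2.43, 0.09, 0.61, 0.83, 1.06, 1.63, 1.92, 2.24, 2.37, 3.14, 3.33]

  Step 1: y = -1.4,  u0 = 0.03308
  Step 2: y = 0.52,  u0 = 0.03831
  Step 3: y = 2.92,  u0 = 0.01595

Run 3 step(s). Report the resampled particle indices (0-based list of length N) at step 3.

resampled_idx = [0, 1, 2, 3, 4, 5, 6, 7, 8, 9, 10, 11, 12]

step 1: w=[0.2479, 0.2752, 0.3284, 0.1140, 0.0216, 0.0092, 0.0034, 0.0002, 0.0000, 0.0000, 0.0000, 0.0000, 0.0000]  mean=-2.0935  Neff=3.8672  idx=[0, 0, 0, 1, 1, 1, 1, 2, 2, 2, 2, 3, 3]
step 2: w=[0.0001, 0.0001, 0.0001, 0.0001, 0.0001, 0.0001, 0.0001, 0.0002, 0.0002, 0.0002, 0.0002, 0.4992, 0.4992]  mean=0.0858  Neff=2.0066  idx=[11, 11, 11, 11, 11, 11, 11, 12, 12, 12, 12, 12, 12]
step 3: w=[0.0769, 0.0769, 0.0769, 0.0769, 0.0769, 0.0769, 0.0769, 0.0769, 0.0769, 0.0769, 0.0769, 0.0769, 0.0769]  mean=0.0900  Neff=13.0000  idx=[0, 1, 2, 3, 4, 5, 6, 7, 8, 9, 10, 11, 12]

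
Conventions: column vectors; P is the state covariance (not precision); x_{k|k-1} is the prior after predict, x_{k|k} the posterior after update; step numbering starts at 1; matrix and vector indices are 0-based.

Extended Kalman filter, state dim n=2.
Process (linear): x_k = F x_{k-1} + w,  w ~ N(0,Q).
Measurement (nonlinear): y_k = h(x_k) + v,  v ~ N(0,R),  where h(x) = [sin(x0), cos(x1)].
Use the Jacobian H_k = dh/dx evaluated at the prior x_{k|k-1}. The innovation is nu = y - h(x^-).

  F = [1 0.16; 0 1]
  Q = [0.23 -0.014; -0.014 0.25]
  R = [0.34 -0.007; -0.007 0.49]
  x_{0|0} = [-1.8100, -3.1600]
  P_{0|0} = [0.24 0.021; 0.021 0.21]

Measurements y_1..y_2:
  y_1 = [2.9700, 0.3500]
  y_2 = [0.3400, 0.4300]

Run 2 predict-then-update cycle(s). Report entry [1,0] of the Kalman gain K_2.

step 1: x^-=[-2.3156, -3.1600]  P^-=[0.4821 0.0406; 0.0406 0.4600]  H_jac=[-0.6778 0.0000; 0.0000 -0.0184]  S=[0.5615 -0.0065; -0.0065 0.4902]  K=[-0.5821 -0.0092; -0.0492 -0.0179]  nu=[3.7052, 1.3498]  x^+=[-4.4848, -3.3666]  P^+=[0.2919 0.0245; 0.0245 0.4585]
step 2: x^-=[-5.0235, -3.3666]  P^-=[0.5415 0.0839; 0.0839 0.7085]  H_jac=[0.3061 0.0000; 0.0000 -0.2231]  S=[0.3907 -0.0127; -0.0127 0.5253]  K=[0.4233 -0.0254; 0.0559 -0.2995]  nu=[-0.6120, 1.4048]  x^+=[-5.3182, -3.8216]  P^+=[0.4708 0.0690; 0.0690 0.6597]

K[1,0] = 0.0559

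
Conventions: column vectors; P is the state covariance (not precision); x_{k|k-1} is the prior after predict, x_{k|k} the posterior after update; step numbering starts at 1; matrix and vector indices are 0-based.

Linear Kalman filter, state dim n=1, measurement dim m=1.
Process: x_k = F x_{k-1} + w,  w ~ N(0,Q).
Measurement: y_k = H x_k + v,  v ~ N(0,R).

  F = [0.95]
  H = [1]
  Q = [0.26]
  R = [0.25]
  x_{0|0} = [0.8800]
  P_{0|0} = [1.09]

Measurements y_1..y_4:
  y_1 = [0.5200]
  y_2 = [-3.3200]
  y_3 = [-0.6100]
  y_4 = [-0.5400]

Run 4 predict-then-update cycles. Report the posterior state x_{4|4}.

step 1: x^-=[0.8360]  P^-=[1.2437]  S=[1.4937]  K=[0.8326]  nu=[-0.3160]  x^+=[0.5729]  P^+=[0.2082]
step 2: x^-=[0.5442]  P^-=[0.4479]  S=[0.6979]  K=[0.6418]  nu=[-3.8642]  x^+=[-1.9357]  P^+=[0.1604]
step 3: x^-=[-1.8389]  P^-=[0.4048]  S=[0.6548]  K=[0.6182]  nu=[1.2289]  x^+=[-1.0792]  P^+=[0.1546]
step 4: x^-=[-1.0252]  P^-=[0.3995]  S=[0.6495]  K=[0.6151]  nu=[0.4852]  x^+=[-0.7268]  P^+=[0.1538]

x_post = [-0.7268]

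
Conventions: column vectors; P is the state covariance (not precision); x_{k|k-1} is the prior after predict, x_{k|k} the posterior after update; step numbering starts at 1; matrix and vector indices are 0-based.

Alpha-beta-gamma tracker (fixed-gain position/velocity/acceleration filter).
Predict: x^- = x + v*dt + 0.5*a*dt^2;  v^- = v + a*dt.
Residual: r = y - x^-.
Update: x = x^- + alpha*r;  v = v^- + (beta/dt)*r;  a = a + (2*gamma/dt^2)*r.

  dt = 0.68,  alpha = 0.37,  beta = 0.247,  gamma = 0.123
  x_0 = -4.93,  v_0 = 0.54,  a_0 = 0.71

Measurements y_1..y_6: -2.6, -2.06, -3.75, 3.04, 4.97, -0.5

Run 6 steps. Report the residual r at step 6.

resid = -8.1654

step 1: x_pred=-4.3986  r=1.7986  x^+=-3.7331  v^+=1.6761  a^+=1.6669
step 2: x_pred=-2.2080  r=0.1480  x^+=-2.1532  v^+=2.8634  a^+=1.7456
step 3: x_pred=0.1974  r=-3.9474  x^+=-1.2631  v^+=2.6165  a^+=-0.3544
step 4: x_pred=0.4342  r=2.6058  x^+=1.3983  v^+=3.3220  a^+=1.0319
step 5: x_pred=3.8959  r=1.0741  x^+=4.2933  v^+=4.4139  a^+=1.6033
step 6: x_pred=7.6654  r=-8.1654  x^+=4.6442  v^+=2.5381  a^+=-2.7408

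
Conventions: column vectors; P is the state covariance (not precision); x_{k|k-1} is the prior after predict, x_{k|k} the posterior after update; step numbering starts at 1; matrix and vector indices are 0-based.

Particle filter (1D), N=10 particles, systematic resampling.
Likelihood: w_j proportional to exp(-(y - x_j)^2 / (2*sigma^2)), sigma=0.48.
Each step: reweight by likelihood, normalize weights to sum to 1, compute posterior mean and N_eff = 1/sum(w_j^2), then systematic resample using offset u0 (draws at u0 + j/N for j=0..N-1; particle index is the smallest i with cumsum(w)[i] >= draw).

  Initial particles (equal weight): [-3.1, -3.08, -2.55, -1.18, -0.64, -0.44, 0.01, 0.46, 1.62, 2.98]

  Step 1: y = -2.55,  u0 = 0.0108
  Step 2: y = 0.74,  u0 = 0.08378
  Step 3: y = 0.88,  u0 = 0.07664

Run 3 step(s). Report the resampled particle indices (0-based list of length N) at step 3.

step 1: w=[0.2494, 0.2614, 0.4808, 0.0082, 0.0002, 0.0000, 0.0000, 0.0000, 0.0000, 0.0000]  mean=-2.8141  Neff=2.7641  idx=[0, 0, 0, 1, 1, 2, 2, 2, 2, 2]
step 2: w=[0.0000, 0.0000, 0.0000, 0.0001, 0.0001, 0.2000, 0.2000, 0.2000, 0.2000, 0.2000]  mean=-2.5501  Neff=5.0023  idx=[5, 5, 6, 6, 7, 7, 8, 8, 9, 9]
step 3: w=[0.1000, 0.1000, 0.1000, 0.1000, 0.1000, 0.1000, 0.1000, 0.1000, 0.1000, 0.1000]  mean=-2.5500  Neff=10.0000  idx=[0, 1, 2, 3, 4, 5, 6, 7, 8, 9]

resampled_idx = [0, 1, 2, 3, 4, 5, 6, 7, 8, 9]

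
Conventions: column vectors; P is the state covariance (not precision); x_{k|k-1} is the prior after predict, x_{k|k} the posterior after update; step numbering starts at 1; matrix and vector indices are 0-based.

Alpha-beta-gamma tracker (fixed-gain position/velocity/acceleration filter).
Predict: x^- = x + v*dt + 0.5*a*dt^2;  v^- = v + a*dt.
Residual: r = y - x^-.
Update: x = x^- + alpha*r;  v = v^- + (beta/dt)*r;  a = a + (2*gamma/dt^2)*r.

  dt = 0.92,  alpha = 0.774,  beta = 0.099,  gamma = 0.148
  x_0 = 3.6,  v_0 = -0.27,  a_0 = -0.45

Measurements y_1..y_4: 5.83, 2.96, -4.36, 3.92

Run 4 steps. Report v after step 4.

step 1: x_pred=3.1612  r=2.6688  x^+=5.2268  v^+=-0.3968  a^+=0.4833
step 2: x_pred=5.0663  r=-2.1063  x^+=3.4360  v^+=-0.1788  a^+=-0.2533
step 3: x_pred=3.1643  r=-7.5243  x^+=-2.6595  v^+=-1.2215  a^+=-2.8847
step 4: x_pred=-5.0041  r=8.9241  x^+=1.9032  v^+=-2.9151  a^+=0.2362

v_post = -2.9151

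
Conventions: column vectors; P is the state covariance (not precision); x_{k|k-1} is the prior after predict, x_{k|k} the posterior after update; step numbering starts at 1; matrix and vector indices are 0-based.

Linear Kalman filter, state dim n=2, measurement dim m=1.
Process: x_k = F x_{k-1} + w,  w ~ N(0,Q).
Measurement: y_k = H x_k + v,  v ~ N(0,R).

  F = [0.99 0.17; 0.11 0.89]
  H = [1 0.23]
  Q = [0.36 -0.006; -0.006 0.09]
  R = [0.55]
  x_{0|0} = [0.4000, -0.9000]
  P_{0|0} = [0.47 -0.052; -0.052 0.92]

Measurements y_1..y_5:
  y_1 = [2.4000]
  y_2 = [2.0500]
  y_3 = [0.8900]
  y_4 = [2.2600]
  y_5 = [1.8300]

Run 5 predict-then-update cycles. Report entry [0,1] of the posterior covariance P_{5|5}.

P_post[0,1] = -0.0219

step 1: x^-=[0.2430, -0.7570]  P^-=[0.8297 0.1376; 0.1376 0.8142]  S=[1.4861]  K=[0.5796; 0.2186]  nu=[2.3311]  x^+=[1.5942, -0.2474]  P^+=[0.3305 -0.0507; -0.0507 0.7432]
step 2: x^-=[1.5362, -0.0448]  P^-=[0.6883 0.0968; 0.0968 0.6728]  S=[1.3184]  K=[0.5389; 0.1908]  nu=[0.5241]  x^+=[1.8187, 0.0552]  P^+=[0.3053 -0.0388; -0.0388 0.6248]
step 3: x^-=[1.8098, 0.2491]  P^-=[0.6643 0.0869; 0.0869 0.5810]  S=[1.2850]  K=[0.5325; 0.1716]  nu=[-0.9771]  x^+=[1.2895, 0.0814]  P^+=[0.2999 -0.0305; -0.0305 0.5431]
step 4: x^-=[1.2905, 0.2143]  P^-=[0.6594 0.0814; 0.0814 0.5179]  S=[1.2742]  K=[0.5322; 0.1573]  nu=[0.9202]  x^+=[1.7802, 0.3591]  P^+=[0.2985 -0.0253; -0.0253 0.4863]
step 5: x^-=[1.8234, 0.5154]  P^-=[0.6581 0.0773; 0.0773 0.4739]  S=[1.2687]  K=[0.5327; 0.1468]  nu=[-0.1120]  x^+=[1.7638, 0.4990]  P^+=[0.2980 -0.0219; -0.0219 0.4465]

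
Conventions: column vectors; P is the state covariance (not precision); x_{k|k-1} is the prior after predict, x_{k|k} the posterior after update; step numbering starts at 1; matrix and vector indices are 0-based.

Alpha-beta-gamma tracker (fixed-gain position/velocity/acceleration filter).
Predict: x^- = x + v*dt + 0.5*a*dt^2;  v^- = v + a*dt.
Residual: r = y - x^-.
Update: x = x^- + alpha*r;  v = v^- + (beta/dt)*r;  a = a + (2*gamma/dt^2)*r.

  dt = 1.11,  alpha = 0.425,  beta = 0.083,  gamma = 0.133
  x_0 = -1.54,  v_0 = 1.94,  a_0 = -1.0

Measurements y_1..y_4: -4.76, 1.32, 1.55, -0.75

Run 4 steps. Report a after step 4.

step 1: x_pred=-0.0027  r=-4.7573  x^+=-2.0245  v^+=0.4743  a^+=-2.0271
step 2: x_pred=-2.7469  r=4.0669  x^+=-1.0184  v^+=-1.4717  a^+=-1.1491
step 3: x_pred=-3.3599  r=4.9099  x^+=-1.2732  v^+=-2.3800  a^+=-0.0891
step 4: x_pred=-3.9699  r=3.2199  x^+=-2.6014  v^+=-2.2381  a^+=0.6061

a_post = 0.6061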